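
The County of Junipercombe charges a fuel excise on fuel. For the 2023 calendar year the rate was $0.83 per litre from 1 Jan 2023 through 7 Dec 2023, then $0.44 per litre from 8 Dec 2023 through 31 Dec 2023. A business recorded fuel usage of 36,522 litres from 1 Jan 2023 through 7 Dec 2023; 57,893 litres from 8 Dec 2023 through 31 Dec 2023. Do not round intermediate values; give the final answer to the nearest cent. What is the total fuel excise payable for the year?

$55786.18

1 Jan – 7 Dec 2023: 36,522 litres at $0.83/litre → $30313.26
8 Dec – 31 Dec 2023: 57,893 litres at $0.44/litre → $25472.92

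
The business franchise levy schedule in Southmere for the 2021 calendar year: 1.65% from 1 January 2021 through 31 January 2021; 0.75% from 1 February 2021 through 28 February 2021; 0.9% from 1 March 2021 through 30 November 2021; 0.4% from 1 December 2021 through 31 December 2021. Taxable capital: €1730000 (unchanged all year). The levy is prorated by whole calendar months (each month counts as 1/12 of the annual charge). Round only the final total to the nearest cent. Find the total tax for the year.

€15714.17

1 January – 31 January 2021: 1 month at 1.65% → €1730000 × 1.65% × 1/12 = €2378.7500
1 February – 28 February 2021: 1 month at 0.75% → €1730000 × 0.75% × 1/12 = €1081.2500
1 March – 30 November 2021: 9 months at 0.9% → €1730000 × 0.9% × 9/12 = €11677.5000
1 December – 31 December 2021: 1 month at 0.4% → €1730000 × 0.4% × 1/12 = €576.6667
Total = €15714.1667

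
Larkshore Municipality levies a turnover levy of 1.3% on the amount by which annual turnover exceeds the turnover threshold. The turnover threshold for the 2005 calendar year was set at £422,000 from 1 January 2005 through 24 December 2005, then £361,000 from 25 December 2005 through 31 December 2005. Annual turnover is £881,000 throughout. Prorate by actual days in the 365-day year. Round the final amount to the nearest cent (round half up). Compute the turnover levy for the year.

1 January – 24 December 2005: 358 days, exemption £422,000 → (£881,000 − £422,000) × 1.3% × 358/365 = £5,852.5644
25 December – 31 December 2005: 7 days, exemption £361,000 → (£881,000 − £361,000) × 1.3% × 7/365 = £129.6438
Total = £5,982.2082

£5,982.21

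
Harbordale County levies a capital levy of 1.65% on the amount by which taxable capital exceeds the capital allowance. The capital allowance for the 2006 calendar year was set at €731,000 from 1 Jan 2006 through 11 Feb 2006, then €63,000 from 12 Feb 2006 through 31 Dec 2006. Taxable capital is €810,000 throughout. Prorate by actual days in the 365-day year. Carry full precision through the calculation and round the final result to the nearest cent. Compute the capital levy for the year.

€11,057.22

1 Jan – 11 Feb 2006: 42 days, exemption €731,000 → (€810,000 − €731,000) × 1.65% × 42/365 = €149.9918
12 Feb – 31 Dec 2006: 323 days, exemption €63,000 → (€810,000 − €63,000) × 1.65% × 323/365 = €10,907.2233
Total = €11,057.2151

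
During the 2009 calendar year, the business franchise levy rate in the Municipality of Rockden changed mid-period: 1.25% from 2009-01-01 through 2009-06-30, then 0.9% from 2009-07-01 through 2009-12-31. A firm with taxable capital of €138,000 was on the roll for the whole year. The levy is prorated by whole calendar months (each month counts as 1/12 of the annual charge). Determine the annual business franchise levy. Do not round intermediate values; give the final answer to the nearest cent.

2009-01-01 to 2009-06-30: 6 months at 1.25% → €138,000 × 1.25% × 6/12 = €862.5000
2009-07-01 to 2009-12-31: 6 months at 0.9% → €138,000 × 0.9% × 6/12 = €621.0000
Total = €1,483.5000

€1,483.50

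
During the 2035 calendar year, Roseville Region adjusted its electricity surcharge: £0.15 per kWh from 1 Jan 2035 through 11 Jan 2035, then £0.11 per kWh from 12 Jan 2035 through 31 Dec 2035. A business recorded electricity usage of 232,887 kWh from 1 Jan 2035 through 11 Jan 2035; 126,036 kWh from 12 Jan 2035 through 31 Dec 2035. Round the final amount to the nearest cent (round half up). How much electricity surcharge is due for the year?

£48797.01

1 Jan – 11 Jan 2035: 232,887 kWh at £0.15/kWh → £34933.05
12 Jan – 31 Dec 2035: 126,036 kWh at £0.11/kWh → £13863.96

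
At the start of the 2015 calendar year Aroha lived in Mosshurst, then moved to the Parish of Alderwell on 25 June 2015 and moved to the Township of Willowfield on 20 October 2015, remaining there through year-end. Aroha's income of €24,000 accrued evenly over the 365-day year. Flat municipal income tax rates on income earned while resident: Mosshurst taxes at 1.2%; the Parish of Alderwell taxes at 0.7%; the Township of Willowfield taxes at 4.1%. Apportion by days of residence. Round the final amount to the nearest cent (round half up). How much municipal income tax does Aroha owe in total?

€388.73

Mosshurst, 1 January – 24 June 2015: 175 days → €24,000 × 1.2% × 175/365 = €138.0822
The Parish of Alderwell, 25 June – 19 October 2015: 117 days → €24,000 × 0.7% × 117/365 = €53.8521
The Township of Willowfield, 20 October – 31 December 2015: 73 days → €24,000 × 4.1% × 73/365 = €196.8000
Total = €388.7342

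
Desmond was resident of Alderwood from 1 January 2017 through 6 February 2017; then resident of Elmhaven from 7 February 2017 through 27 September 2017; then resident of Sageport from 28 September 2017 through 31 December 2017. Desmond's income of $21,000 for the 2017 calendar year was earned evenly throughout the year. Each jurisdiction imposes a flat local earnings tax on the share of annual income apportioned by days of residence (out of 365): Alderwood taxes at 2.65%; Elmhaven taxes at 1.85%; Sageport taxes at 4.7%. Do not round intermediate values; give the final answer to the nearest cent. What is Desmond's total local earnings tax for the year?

Alderwood, 1 January – 6 February 2017: 37 days → $21,000 × 2.65% × 37/365 = $56.4123
Elmhaven, 7 February – 27 September 2017: 233 days → $21,000 × 1.85% × 233/365 = $248.0014
Sageport, 28 September – 31 December 2017: 95 days → $21,000 × 4.7% × 95/365 = $256.8904
Total = $561.3041

$561.30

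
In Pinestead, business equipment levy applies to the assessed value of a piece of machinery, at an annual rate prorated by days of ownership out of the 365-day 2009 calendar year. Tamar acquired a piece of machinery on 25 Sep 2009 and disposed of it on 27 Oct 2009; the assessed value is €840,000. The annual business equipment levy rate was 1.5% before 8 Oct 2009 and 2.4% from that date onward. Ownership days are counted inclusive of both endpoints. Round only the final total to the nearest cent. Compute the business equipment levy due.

25 Sep – 7 Oct 2009: 13 days at 1.5% → €840,000 × 1.5% × 13/365 = €448.7671
8 Oct – 27 Oct 2009: 20 days at 2.4% → €840,000 × 2.4% × 20/365 = €1,104.6575
Total = €1,553.4247

€1,553.42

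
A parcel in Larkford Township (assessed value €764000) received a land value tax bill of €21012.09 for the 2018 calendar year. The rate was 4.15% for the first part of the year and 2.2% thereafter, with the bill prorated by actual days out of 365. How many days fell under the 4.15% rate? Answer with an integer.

103 days

Let d = days at the first rate; then 365 − d days at the second rate.
€764000 × [4.15%·d + 2.2%·(365−d)] / 365 = €21012.09
Solving gives d = 103, so the new rate took effect on 14 Apr 2018.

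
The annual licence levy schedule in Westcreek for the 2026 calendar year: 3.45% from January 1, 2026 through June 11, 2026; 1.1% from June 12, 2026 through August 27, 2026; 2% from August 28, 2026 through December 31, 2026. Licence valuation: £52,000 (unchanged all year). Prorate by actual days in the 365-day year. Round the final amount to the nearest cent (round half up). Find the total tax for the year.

January 1 – June 11, 2026: 162 days at 3.45% → £52,000 × 3.45% × 162/365 = £796.2411
June 12 – August 27, 2026: 77 days at 1.1% → £52,000 × 1.1% × 77/365 = £120.6685
August 28 – December 31, 2026: 126 days at 2% → £52,000 × 2% × 126/365 = £359.0137
Total = £1,275.9233

£1,275.92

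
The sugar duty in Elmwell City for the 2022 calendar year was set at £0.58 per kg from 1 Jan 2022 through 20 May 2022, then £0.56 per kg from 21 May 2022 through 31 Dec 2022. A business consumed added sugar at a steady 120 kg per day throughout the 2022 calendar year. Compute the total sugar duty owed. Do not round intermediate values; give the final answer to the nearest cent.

1 Jan – 20 May 2022: 140 days × 120 kg/day = 16,800 kg at £0.58/kg → £9,744.00
21 May – 31 Dec 2022: 225 days × 120 kg/day = 27,000 kg at £0.56/kg → £15,120.00

£24,864.00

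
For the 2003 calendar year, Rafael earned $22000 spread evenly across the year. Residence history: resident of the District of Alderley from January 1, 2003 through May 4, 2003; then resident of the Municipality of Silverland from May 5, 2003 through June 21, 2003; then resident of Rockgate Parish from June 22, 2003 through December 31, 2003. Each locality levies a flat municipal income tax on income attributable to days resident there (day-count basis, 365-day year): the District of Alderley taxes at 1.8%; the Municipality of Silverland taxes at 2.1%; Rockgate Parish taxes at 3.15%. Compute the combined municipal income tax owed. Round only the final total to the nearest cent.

$561.72

The District of Alderley, January 1 – May 4, 2003: 124 days → $22000 × 1.8% × 124/365 = $134.5315
The Municipality of Silverland, May 5 – June 21, 2003: 48 days → $22000 × 2.1% × 48/365 = $60.7562
Rockgate Parish, June 22 – December 31, 2003: 193 days → $22000 × 3.15% × 193/365 = $366.4356
Total = $561.7233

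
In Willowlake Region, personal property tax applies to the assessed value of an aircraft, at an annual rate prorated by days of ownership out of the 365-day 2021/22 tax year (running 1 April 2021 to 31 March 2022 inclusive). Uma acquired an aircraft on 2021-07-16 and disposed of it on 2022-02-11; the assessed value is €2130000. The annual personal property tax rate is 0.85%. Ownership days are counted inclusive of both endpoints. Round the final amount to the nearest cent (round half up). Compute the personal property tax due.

Days held (2021-07-16 to 2022-02-11): 211 out of 365
Tax = €2130000 × 0.85% × 211/365 = €10466.1781

€10466.18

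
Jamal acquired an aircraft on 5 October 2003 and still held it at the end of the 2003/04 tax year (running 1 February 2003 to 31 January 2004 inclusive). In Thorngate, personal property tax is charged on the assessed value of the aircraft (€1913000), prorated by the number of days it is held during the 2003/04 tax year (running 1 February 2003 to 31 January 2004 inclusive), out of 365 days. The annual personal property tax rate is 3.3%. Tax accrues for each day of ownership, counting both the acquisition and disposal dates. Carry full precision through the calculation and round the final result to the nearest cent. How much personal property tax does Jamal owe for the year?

€20581.78

Days held (5 October 2003 – 31 January 2004): 119 out of 365
Tax = €1913000 × 3.3% × 119/365 = €20581.7836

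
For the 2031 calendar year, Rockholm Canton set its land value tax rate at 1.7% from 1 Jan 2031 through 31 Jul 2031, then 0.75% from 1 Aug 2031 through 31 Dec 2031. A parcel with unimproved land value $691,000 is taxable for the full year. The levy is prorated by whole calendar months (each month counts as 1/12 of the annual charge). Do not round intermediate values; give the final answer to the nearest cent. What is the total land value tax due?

1 Jan – 31 Jul 2031: 7 months at 1.7% → $691,000 × 1.7% × 7/12 = $6,852.4167
1 Aug – 31 Dec 2031: 5 months at 0.75% → $691,000 × 0.75% × 5/12 = $2,159.3750
Total = $9,011.7917

$9,011.79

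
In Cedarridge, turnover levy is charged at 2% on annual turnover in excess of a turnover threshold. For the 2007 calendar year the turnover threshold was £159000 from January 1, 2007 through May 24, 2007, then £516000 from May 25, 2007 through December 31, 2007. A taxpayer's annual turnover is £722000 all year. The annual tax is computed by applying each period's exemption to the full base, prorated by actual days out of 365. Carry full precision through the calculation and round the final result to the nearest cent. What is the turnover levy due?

January 1 – May 24, 2007: 144 days, exemption £159000 → (£722000 − £159000) × 2% × 144/365 = £4442.3014
May 25 – December 31, 2007: 221 days, exemption £516000 → (£722000 − £516000) × 2% × 221/365 = £2494.5753
Total = £6936.8767

£6936.88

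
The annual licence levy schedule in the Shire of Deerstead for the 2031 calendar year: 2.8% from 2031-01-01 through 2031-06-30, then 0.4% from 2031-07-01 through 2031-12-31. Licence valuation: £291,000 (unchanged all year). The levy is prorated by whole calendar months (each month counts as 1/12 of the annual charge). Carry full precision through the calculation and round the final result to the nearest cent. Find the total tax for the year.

£4,656.00

2031-01-01 to 2031-06-30: 6 months at 2.8% → £291,000 × 2.8% × 6/12 = £4,074.0000
2031-07-01 to 2031-12-31: 6 months at 0.4% → £291,000 × 0.4% × 6/12 = £582.0000
Total = £4,656.0000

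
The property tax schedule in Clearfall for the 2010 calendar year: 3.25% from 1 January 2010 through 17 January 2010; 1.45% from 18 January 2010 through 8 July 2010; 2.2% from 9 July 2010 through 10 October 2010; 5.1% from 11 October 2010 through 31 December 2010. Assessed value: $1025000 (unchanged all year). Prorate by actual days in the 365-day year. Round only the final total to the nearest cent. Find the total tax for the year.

$26106.61

1 January – 17 January 2010: 17 days at 3.25% → $1025000 × 3.25% × 17/365 = $1551.5411
18 January – 8 July 2010: 172 days at 1.45% → $1025000 × 1.45% × 172/365 = $7003.6986
9 July – 10 October 2010: 94 days at 2.2% → $1025000 × 2.2% × 94/365 = $5807.3973
11 October – 31 December 2010: 82 days at 5.1% → $1025000 × 5.1% × 82/365 = $11743.9726
Total = $26106.6096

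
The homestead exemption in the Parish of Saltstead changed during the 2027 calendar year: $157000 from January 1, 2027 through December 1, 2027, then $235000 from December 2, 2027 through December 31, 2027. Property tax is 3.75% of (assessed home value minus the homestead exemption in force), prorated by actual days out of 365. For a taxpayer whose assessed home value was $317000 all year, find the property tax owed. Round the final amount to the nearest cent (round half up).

$5759.59

January 1 – December 1, 2027: 335 days, exemption $157000 → ($317000 − $157000) × 3.75% × 335/365 = $5506.8493
December 2 – December 31, 2027: 30 days, exemption $235000 → ($317000 − $235000) × 3.75% × 30/365 = $252.7397
Total = $5759.5890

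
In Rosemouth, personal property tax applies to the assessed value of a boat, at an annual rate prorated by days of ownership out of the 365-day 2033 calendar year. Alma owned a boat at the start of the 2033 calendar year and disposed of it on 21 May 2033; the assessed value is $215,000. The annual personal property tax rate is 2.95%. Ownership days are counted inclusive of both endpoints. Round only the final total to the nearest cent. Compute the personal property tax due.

Days held (1 January – 21 May 2033): 141 out of 365
Tax = $215,000 × 2.95% × 141/365 = $2,450.1164

$2,450.12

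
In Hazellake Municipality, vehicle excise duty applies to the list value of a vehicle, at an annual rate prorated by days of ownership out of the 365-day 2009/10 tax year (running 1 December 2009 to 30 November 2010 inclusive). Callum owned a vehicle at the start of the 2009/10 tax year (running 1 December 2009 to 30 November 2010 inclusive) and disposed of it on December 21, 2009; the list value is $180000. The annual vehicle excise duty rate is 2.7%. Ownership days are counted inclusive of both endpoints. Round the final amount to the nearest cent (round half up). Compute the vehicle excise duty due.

$279.62

Days held (December 1 – December 21, 2009): 21 out of 365
Tax = $180000 × 2.7% × 21/365 = $279.6164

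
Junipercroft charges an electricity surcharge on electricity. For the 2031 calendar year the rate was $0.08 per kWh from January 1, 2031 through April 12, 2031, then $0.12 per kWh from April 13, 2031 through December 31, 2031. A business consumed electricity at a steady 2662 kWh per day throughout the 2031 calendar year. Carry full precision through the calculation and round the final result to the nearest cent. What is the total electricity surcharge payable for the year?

$105,734.64

January 1 – April 12, 2031: 102 days × 2662 kWh/day = 271,524 kWh at $0.08/kWh → $21,721.92
April 13 – December 31, 2031: 263 days × 2662 kWh/day = 700,106 kWh at $0.12/kWh → $84,012.72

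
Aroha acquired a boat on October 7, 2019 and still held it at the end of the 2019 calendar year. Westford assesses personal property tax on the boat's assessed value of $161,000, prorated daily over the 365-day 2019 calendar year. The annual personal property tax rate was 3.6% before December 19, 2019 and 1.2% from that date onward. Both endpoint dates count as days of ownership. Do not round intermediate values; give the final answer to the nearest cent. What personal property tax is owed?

October 7 – December 18, 2019: 73 days at 3.6% → $161,000 × 3.6% × 73/365 = $1,159.2000
December 19 – December 31, 2019: 13 days at 1.2% → $161,000 × 1.2% × 13/365 = $68.8110
Total = $1,228.0110

$1,228.01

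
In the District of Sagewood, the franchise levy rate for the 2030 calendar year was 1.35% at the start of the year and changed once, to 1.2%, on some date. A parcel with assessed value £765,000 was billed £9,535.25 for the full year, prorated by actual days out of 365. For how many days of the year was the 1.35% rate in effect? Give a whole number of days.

113 days

Let d = days at the first rate; then 365 − d days at the second rate.
£765,000 × [1.35%·d + 1.2%·(365−d)] / 365 = £9,535.25
Solving gives d = 113, so the new rate took effect on April 24, 2030.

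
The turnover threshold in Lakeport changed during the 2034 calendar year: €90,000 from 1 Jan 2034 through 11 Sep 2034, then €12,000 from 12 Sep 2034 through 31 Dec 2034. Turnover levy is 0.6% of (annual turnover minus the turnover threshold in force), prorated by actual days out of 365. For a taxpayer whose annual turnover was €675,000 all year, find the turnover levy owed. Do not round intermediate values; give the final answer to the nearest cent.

€3,652.32

1 Jan – 11 Sep 2034: 254 days, exemption €90,000 → (€675,000 − €90,000) × 0.6% × 254/365 = €2,442.5753
12 Sep – 31 Dec 2034: 111 days, exemption €12,000 → (€675,000 − €12,000) × 0.6% × 111/365 = €1,209.7479
Total = €3,652.3233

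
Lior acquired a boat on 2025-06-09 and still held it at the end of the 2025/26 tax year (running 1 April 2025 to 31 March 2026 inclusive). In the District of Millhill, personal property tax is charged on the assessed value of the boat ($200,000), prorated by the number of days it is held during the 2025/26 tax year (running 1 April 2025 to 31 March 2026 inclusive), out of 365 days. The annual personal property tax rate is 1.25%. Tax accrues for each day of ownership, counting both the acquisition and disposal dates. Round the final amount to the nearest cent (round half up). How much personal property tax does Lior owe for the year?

$2,027.40

Days held (2025-06-09 to 2026-03-31): 296 out of 365
Tax = $200,000 × 1.25% × 296/365 = $2,027.3973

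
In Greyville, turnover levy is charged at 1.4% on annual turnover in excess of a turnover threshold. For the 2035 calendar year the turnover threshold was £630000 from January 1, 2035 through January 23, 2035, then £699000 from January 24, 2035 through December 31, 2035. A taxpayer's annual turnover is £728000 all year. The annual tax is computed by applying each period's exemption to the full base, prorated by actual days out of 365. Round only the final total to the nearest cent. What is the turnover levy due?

£466.87

January 1 – January 23, 2035: 23 days, exemption £630000 → (£728000 − £630000) × 1.4% × 23/365 = £86.4548
January 24 – December 31, 2035: 342 days, exemption £699000 → (£728000 − £699000) × 1.4% × 342/365 = £380.4164
Total = £466.8712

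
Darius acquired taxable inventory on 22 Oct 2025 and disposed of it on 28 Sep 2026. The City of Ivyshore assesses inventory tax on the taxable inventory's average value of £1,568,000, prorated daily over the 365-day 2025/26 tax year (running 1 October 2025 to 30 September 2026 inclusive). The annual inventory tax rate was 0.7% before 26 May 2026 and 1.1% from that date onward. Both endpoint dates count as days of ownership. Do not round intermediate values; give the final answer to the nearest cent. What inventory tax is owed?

£12,449.49

22 Oct 2025 – 25 May 2026: 216 days at 0.7% → £1,568,000 × 0.7% × 216/365 = £6,495.3863
26 May – 28 Sep 2026: 126 days at 1.1% → £1,568,000 × 1.1% × 126/365 = £5,954.1041
Total = £12,449.4904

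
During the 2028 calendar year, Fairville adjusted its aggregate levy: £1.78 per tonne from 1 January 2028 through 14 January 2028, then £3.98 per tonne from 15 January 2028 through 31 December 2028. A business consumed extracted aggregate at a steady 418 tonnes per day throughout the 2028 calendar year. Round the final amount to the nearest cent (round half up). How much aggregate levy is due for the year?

£596,017.84

1 January – 14 January 2028: 14 days × 418 tonnes/day = 5,852 tonnes at £1.78/tonne → £10,416.56
15 January – 31 December 2028: 352 days × 418 tonnes/day = 147,136 tonnes at £3.98/tonne → £585,601.28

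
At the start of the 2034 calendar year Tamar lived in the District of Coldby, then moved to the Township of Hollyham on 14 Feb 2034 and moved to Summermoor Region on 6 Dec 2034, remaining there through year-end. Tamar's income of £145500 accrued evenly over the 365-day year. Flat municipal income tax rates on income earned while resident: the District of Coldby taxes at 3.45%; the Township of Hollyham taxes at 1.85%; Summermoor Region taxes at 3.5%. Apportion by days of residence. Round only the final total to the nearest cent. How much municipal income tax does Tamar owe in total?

The District of Coldby, 1 Jan – 13 Feb 2034: 44 days → £145500 × 3.45% × 44/365 = £605.1205
The Township of Hollyham, 14 Feb – 5 Dec 2034: 295 days → £145500 × 1.85% × 295/365 = £2175.5240
Summermoor Region, 6 Dec – 31 Dec 2034: 26 days → £145500 × 3.5% × 26/365 = £362.7534
Total = £3143.3979

£3143.40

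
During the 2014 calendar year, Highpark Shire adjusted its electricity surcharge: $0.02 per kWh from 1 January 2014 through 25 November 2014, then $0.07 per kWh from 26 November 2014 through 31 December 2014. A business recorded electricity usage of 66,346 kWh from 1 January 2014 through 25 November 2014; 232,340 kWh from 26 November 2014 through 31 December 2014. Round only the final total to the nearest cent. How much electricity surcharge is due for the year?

1 January – 25 November 2014: 66,346 kWh at $0.02/kWh → $1,326.92
26 November – 31 December 2014: 232,340 kWh at $0.07/kWh → $16,263.80

$17,590.72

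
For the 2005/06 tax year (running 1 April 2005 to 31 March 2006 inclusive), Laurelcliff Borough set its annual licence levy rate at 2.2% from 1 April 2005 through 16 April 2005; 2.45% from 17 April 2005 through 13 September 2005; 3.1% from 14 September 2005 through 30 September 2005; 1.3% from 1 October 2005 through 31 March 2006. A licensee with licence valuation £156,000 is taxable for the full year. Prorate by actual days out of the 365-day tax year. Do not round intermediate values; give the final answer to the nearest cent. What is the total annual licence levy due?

1 April – 16 April 2005: 16 days at 2.2% → £156,000 × 2.2% × 16/365 = £150.4438
17 April – 13 September 2005: 150 days at 2.45% → £156,000 × 2.45% × 150/365 = £1,570.6849
14 September – 30 September 2005: 17 days at 3.1% → £156,000 × 3.1% × 17/365 = £225.2384
1 October 2005 – 31 March 2006: 182 days at 1.3% → £156,000 × 1.3% × 182/365 = £1,011.2219
Total = £2,957.5890

£2,957.59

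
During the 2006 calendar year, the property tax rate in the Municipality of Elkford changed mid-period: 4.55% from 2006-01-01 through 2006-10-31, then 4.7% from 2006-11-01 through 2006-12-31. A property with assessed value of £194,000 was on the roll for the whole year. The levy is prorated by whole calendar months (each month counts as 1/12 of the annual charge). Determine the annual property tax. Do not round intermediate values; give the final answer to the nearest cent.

2006-01-01 to 2006-10-31: 10 months at 4.55% → £194,000 × 4.55% × 10/12 = £7,355.8333
2006-11-01 to 2006-12-31: 2 months at 4.7% → £194,000 × 4.7% × 2/12 = £1,519.6667
Total = £8,875.5000

£8,875.50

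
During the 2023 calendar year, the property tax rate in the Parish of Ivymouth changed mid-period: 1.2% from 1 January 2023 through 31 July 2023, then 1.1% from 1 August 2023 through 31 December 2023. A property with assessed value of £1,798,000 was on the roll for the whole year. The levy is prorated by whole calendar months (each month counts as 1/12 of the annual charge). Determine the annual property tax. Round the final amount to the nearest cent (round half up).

1 January – 31 July 2023: 7 months at 1.2% → £1,798,000 × 1.2% × 7/12 = £12,586.0000
1 August – 31 December 2023: 5 months at 1.1% → £1,798,000 × 1.1% × 5/12 = £8,240.8333
Total = £20,826.8333

£20,826.83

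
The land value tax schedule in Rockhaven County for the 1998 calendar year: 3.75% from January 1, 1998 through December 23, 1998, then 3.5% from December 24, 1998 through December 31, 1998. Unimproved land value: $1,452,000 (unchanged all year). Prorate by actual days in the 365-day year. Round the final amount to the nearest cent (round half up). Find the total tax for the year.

January 1 – December 23, 1998: 357 days at 3.75% → $1,452,000 × 3.75% × 357/365 = $53,256.5753
December 24 – December 31, 1998: 8 days at 3.5% → $1,452,000 × 3.5% × 8/365 = $1,113.8630
Total = $54,370.4384

$54,370.44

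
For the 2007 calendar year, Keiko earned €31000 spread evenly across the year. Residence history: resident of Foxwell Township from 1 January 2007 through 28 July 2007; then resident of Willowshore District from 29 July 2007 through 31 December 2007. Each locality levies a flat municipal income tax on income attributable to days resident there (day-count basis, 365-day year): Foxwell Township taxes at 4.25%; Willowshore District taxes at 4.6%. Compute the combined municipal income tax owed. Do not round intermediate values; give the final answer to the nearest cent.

Foxwell Township, 1 January – 28 July 2007: 209 days → €31000 × 4.25% × 209/365 = €754.4041
Willowshore District, 29 July – 31 December 2007: 156 days → €31000 × 4.6% × 156/365 = €609.4685
Total = €1363.8726

€1363.87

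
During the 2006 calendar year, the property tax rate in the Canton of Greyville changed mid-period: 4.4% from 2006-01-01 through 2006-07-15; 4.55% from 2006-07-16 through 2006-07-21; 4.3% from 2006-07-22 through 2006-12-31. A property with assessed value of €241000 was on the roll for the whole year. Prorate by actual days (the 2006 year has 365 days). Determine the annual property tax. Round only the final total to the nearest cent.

€10502.32

2006-01-01 to 2006-07-15: 196 days at 4.4% → €241000 × 4.4% × 196/365 = €5694.2027
2006-07-16 to 2006-07-21: 6 days at 4.55% → €241000 × 4.55% × 6/365 = €180.2548
2006-07-22 to 2006-12-31: 163 days at 4.3% → €241000 × 4.3% × 163/365 = €4627.8603
Total = €10502.3178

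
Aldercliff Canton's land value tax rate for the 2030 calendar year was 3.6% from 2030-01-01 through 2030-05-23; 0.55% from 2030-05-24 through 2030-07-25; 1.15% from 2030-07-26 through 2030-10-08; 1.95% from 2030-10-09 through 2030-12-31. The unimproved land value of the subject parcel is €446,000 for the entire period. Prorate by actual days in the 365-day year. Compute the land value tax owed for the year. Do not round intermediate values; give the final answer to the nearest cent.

2030-01-01 to 2030-05-23: 143 days at 3.6% → €446,000 × 3.6% × 143/365 = €6,290.4329
2030-05-24 to 2030-07-25: 63 days at 0.55% → €446,000 × 0.55% × 63/365 = €423.3945
2030-07-26 to 2030-10-08: 75 days at 1.15% → €446,000 × 1.15% × 75/365 = €1,053.9041
2030-10-09 to 2030-12-31: 84 days at 1.95% → €446,000 × 1.95% × 84/365 = €2,001.5014
Total = €9,769.2329

€9,769.23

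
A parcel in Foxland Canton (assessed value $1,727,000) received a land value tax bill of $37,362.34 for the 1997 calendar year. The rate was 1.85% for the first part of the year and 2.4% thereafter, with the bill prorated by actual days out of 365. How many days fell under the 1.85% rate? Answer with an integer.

157 days

Let d = days at the first rate; then 365 − d days at the second rate.
$1,727,000 × [1.85%·d + 2.4%·(365−d)] / 365 = $37,362.34
Solving gives d = 157, so the new rate took effect on 7 Jun 1997.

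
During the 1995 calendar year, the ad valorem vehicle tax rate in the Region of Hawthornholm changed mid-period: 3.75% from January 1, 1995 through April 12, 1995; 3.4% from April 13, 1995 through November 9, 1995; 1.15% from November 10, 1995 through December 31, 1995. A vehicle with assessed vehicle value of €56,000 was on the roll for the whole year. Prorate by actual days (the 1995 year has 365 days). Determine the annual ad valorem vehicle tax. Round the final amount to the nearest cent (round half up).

January 1 – April 12, 1995: 102 days at 3.75% → €56,000 × 3.75% × 102/365 = €586.8493
April 13 – November 9, 1995: 211 days at 3.4% → €56,000 × 3.4% × 211/365 = €1,100.6685
November 10 – December 31, 1995: 52 days at 1.15% → €56,000 × 1.15% × 52/365 = €91.7479
Total = €1,779.2658

€1,779.27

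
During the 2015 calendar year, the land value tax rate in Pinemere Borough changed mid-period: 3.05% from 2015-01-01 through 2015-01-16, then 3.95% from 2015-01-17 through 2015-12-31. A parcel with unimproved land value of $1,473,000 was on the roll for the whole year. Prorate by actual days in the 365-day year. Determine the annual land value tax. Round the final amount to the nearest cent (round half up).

$57,602.37

2015-01-01 to 2015-01-16: 16 days at 3.05% → $1,473,000 × 3.05% × 16/365 = $1,969.3808
2015-01-17 to 2015-12-31: 349 days at 3.95% → $1,473,000 × 3.95% × 349/365 = $55,632.9904
Total = $57,602.3712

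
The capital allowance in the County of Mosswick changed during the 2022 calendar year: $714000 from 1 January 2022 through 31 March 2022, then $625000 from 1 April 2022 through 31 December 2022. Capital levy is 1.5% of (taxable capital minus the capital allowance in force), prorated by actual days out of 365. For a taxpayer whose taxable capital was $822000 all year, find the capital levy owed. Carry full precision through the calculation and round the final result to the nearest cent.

1 January – 31 March 2022: 90 days, exemption $714000 → ($822000 − $714000) × 1.5% × 90/365 = $399.4521
1 April – 31 December 2022: 275 days, exemption $625000 → ($822000 − $625000) × 1.5% × 275/365 = $2226.3699
Total = $2625.8219

$2625.82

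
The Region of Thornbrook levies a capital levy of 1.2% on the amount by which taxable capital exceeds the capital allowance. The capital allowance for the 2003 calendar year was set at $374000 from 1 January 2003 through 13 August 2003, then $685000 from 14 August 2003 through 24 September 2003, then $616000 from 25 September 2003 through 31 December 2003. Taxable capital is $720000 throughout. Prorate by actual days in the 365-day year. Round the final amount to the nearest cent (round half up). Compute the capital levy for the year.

1 January – 13 August 2003: 225 days, exemption $374000 → ($720000 − $374000) × 1.2% × 225/365 = $2559.4521
14 August – 24 September 2003: 42 days, exemption $685000 → ($720000 − $685000) × 1.2% × 42/365 = $48.3288
25 September – 31 December 2003: 98 days, exemption $616000 → ($720000 − $616000) × 1.2% × 98/365 = $335.0795
Total = $2942.8603

$2942.86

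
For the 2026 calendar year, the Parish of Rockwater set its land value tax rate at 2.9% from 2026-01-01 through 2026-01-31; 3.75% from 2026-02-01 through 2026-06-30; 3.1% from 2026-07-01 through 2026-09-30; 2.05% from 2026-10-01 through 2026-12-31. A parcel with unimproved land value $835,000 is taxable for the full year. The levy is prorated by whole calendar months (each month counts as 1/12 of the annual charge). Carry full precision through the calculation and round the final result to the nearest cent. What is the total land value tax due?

$25,815.42

2026-01-01 to 2026-01-31: 1 month at 2.9% → $835,000 × 2.9% × 1/12 = $2,017.9167
2026-02-01 to 2026-06-30: 5 months at 3.75% → $835,000 × 3.75% × 5/12 = $13,046.8750
2026-07-01 to 2026-09-30: 3 months at 3.1% → $835,000 × 3.1% × 3/12 = $6,471.2500
2026-10-01 to 2026-12-31: 3 months at 2.05% → $835,000 × 2.05% × 3/12 = $4,279.3750
Total = $25,815.4167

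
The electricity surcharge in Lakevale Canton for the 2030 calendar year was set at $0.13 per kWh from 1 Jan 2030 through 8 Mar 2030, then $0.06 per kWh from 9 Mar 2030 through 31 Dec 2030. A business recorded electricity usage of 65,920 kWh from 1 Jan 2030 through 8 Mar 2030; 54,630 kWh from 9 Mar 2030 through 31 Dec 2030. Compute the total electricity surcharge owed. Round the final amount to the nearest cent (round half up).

$11,847.40

1 Jan – 8 Mar 2030: 65,920 kWh at $0.13/kWh → $8,569.60
9 Mar – 31 Dec 2030: 54,630 kWh at $0.06/kWh → $3,277.80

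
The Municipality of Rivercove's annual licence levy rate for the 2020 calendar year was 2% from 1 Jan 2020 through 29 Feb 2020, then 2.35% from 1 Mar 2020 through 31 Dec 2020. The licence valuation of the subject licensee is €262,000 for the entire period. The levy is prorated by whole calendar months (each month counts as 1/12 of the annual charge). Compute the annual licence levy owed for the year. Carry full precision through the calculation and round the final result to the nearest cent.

€6,004.17

1 Jan – 29 Feb 2020: 2 months at 2% → €262,000 × 2% × 2/12 = €873.3333
1 Mar – 31 Dec 2020: 10 months at 2.35% → €262,000 × 2.35% × 10/12 = €5,130.8333
Total = €6,004.1667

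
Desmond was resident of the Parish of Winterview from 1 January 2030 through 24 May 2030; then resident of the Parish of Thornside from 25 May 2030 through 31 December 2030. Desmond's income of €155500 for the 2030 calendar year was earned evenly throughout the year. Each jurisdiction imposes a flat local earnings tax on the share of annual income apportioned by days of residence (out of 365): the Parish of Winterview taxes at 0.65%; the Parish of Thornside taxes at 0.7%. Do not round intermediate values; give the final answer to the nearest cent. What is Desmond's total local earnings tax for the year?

The Parish of Winterview, 1 January – 24 May 2030: 144 days → €155500 × 0.65% × 144/365 = €398.7616
The Parish of Thornside, 25 May – 31 December 2030: 221 days → €155500 × 0.7% × 221/365 = €659.0644
Total = €1057.8260

€1057.83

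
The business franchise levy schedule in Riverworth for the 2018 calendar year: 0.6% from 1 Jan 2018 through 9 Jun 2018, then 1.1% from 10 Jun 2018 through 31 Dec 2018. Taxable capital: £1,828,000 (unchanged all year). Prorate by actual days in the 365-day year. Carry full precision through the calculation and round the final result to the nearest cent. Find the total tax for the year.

1 Jan – 9 Jun 2018: 160 days at 0.6% → £1,828,000 × 0.6% × 160/365 = £4,807.8904
10 Jun – 31 Dec 2018: 205 days at 1.1% → £1,828,000 × 1.1% × 205/365 = £11,293.5342
Total = £16,101.4247

£16,101.42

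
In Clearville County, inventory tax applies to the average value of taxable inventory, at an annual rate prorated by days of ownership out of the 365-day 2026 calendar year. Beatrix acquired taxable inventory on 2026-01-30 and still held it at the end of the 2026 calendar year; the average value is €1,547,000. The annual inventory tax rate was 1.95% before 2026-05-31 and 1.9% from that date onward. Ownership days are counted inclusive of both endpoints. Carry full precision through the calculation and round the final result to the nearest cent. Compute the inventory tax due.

€27,314.09

2026-01-30 to 2026-05-30: 121 days at 1.95% → €1,547,000 × 1.95% × 121/365 = €10,000.4014
2026-05-31 to 2026-12-31: 215 days at 1.9% → €1,547,000 × 1.9% × 215/365 = €17,313.6849
Total = €27,314.0863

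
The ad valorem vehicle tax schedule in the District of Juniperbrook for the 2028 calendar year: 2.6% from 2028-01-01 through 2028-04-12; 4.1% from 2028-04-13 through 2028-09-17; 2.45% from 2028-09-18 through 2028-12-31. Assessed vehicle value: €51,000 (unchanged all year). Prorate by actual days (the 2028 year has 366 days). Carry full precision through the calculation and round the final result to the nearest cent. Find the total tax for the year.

2028-01-01 to 2028-04-12: 103 days at 2.6% → €51,000 × 2.6% × 103/366 = €373.1639
2028-04-13 to 2028-09-17: 158 days at 4.1% → €51,000 × 4.1% × 158/366 = €902.6721
2028-09-18 to 2028-12-31: 105 days at 2.45% → €51,000 × 2.45% × 105/366 = €358.4631
Total = €1,634.2992

€1,634.30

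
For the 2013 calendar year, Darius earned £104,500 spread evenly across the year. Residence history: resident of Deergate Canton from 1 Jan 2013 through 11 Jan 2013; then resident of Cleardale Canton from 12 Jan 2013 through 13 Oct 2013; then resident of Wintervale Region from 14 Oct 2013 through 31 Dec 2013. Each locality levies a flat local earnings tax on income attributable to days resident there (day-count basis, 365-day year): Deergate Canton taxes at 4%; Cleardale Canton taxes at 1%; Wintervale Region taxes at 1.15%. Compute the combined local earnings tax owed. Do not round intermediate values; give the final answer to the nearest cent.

Deergate Canton, 1 Jan – 11 Jan 2013: 11 days → £104,500 × 4% × 11/365 = £125.9726
Cleardale Canton, 12 Jan – 13 Oct 2013: 275 days → £104,500 × 1% × 275/365 = £787.3288
Wintervale Region, 14 Oct – 31 Dec 2013: 79 days → £104,500 × 1.15% × 79/365 = £260.1048
Total = £1,173.4062

£1,173.41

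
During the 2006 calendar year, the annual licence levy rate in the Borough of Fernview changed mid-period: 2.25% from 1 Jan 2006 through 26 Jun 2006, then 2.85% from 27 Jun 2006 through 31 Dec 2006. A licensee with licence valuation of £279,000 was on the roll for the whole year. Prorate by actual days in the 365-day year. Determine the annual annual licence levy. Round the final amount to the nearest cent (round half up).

1 Jan – 26 Jun 2006: 177 days at 2.25% → £279,000 × 2.25% × 177/365 = £3,044.1575
27 Jun – 31 Dec 2006: 188 days at 2.85% → £279,000 × 2.85% × 188/365 = £4,095.5671
Total = £7,139.7247

£7,139.72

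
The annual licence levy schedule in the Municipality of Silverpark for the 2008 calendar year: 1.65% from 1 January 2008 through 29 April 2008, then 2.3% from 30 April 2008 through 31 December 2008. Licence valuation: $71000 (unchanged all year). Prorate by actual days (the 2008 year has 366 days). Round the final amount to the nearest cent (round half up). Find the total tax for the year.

1 January – 29 April 2008: 120 days at 1.65% → $71000 × 1.65% × 120/366 = $384.0984
30 April – 31 December 2008: 246 days at 2.3% → $71000 × 2.3% × 246/366 = $1097.5902
Total = $1481.6885

$1481.69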